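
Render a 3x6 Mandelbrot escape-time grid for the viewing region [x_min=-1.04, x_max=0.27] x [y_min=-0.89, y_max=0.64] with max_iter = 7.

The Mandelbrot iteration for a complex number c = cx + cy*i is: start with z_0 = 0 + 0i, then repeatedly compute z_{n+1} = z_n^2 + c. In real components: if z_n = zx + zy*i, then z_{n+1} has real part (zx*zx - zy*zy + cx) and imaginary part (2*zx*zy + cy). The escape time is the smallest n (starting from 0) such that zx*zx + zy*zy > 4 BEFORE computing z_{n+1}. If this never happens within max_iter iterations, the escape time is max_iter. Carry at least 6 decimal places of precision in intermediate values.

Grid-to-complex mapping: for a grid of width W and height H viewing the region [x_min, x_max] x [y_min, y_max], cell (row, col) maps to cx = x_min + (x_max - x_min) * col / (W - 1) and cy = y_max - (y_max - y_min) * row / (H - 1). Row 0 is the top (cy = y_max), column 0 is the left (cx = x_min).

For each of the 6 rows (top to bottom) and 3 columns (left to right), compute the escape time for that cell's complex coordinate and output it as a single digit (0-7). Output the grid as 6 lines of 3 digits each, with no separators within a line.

(row=0, col=0): c = -1.0400 + 0.6400i → escape time 4
(row=0, col=1): c = -0.3850 + 0.6400i → escape time 7
(row=0, col=2): c = 0.2700 + 0.6400i → escape time 7
(row=1, col=0): c = -1.0400 + 0.3340i → escape time 7
(row=1, col=1): c = -0.3850 + 0.3340i → escape time 7
(row=1, col=2): c = 0.2700 + 0.3340i → escape time 7
(row=2, col=0): c = -1.0400 + 0.0280i → escape time 7
(row=2, col=1): c = -0.3850 + 0.0280i → escape time 7
(row=2, col=2): c = 0.2700 + 0.0280i → escape time 7
(row=3, col=0): c = -1.0400 + -0.2780i → escape time 7
(row=3, col=1): c = -0.3850 + -0.2780i → escape time 7
(row=3, col=2): c = 0.2700 + -0.2780i → escape time 7
(row=4, col=0): c = -1.0400 + -0.5840i → escape time 4
(row=4, col=1): c = -0.3850 + -0.5840i → escape time 7
(row=4, col=2): c = 0.2700 + -0.5840i → escape time 7
(row=5, col=0): c = -1.0400 + -0.8900i → escape time 3
(row=5, col=1): c = -0.3850 + -0.8900i → escape time 5
(row=5, col=2): c = 0.2700 + -0.8900i → escape time 4

Answer: 477
777
777
777
477
354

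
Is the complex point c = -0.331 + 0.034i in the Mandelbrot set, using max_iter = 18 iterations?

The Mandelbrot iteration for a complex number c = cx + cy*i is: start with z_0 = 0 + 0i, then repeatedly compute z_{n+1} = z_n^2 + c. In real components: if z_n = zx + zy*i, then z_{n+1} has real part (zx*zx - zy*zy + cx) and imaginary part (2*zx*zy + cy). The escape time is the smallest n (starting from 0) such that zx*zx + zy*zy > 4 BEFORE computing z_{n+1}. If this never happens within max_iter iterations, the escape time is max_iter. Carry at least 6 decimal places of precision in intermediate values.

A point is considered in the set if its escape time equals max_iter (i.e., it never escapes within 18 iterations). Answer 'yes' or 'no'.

Answer: yes

Derivation:
z_0 = 0 + 0i, c = -0.3310 + 0.0340i
Iter 1: z = -0.3310 + 0.0340i, |z|^2 = 0.1107
Iter 2: z = -0.2226 + 0.0115i, |z|^2 = 0.0497
Iter 3: z = -0.2816 + 0.0289i, |z|^2 = 0.0801
Iter 4: z = -0.2525 + 0.0177i, |z|^2 = 0.0641
Iter 5: z = -0.2675 + 0.0250i, |z|^2 = 0.0722
Iter 6: z = -0.2601 + 0.0206i, |z|^2 = 0.0681
Iter 7: z = -0.2638 + 0.0233i, |z|^2 = 0.0701
Iter 8: z = -0.2620 + 0.0217i, |z|^2 = 0.0691
Iter 9: z = -0.2629 + 0.0226i, |z|^2 = 0.0696
Iter 10: z = -0.2624 + 0.0221i, |z|^2 = 0.0694
Iter 11: z = -0.2626 + 0.0224i, |z|^2 = 0.0695
Iter 12: z = -0.2625 + 0.0222i, |z|^2 = 0.0694
Iter 13: z = -0.2626 + 0.0223i, |z|^2 = 0.0694
Iter 14: z = -0.2626 + 0.0223i, |z|^2 = 0.0694
Iter 15: z = -0.2626 + 0.0223i, |z|^2 = 0.0694
Iter 16: z = -0.2626 + 0.0223i, |z|^2 = 0.0694
Iter 17: z = -0.2626 + 0.0223i, |z|^2 = 0.0694
Did not escape in 18 iterations → in set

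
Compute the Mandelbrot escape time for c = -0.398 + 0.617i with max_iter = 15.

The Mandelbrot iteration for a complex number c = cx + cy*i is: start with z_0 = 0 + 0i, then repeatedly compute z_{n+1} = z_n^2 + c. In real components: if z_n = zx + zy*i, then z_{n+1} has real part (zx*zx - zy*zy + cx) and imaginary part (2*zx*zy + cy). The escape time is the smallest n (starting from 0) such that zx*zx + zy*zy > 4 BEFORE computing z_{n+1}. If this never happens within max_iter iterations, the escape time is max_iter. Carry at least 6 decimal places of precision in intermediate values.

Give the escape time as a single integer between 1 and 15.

z_0 = 0 + 0i, c = -0.3980 + 0.6170i
Iter 1: z = -0.3980 + 0.6170i, |z|^2 = 0.5391
Iter 2: z = -0.6203 + 0.1259i, |z|^2 = 0.4006
Iter 3: z = -0.0291 + 0.4609i, |z|^2 = 0.2132
Iter 4: z = -0.6095 + 0.5902i, |z|^2 = 0.7199
Iter 5: z = -0.3748 + -0.1025i, |z|^2 = 0.1510
Iter 6: z = -0.2680 + 0.6938i, |z|^2 = 0.5532
Iter 7: z = -0.8075 + 0.2451i, |z|^2 = 0.7122
Iter 8: z = 0.1941 + 0.2212i, |z|^2 = 0.0866
Iter 9: z = -0.4093 + 0.7029i, |z|^2 = 0.6615
Iter 10: z = -0.7245 + 0.0417i, |z|^2 = 0.5267
Iter 11: z = 0.1252 + 0.5566i, |z|^2 = 0.3255
Iter 12: z = -0.6921 + 0.7563i, |z|^2 = 1.0511
Iter 13: z = -0.4910 + -0.4300i, |z|^2 = 0.4260
Iter 14: z = -0.3418 + 1.0393i, |z|^2 = 1.1969

Answer: 15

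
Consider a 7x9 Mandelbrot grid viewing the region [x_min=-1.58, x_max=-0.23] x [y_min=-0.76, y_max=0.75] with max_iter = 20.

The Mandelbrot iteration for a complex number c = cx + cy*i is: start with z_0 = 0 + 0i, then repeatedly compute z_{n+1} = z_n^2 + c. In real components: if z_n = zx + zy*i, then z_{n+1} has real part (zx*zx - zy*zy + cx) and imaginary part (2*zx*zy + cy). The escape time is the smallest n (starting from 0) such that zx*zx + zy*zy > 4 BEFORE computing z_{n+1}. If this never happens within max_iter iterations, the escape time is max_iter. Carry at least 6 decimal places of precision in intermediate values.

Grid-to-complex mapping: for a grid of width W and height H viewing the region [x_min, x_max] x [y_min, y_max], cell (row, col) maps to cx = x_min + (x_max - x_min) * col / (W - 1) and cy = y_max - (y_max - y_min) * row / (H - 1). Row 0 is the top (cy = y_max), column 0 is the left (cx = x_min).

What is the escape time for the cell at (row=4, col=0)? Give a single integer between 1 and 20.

Answer: 13

Derivation:
z_0 = 0 + 0i, c = -1.5800 + -0.0050i
Iter 1: z = -1.5800 + -0.0050i, |z|^2 = 2.4964
Iter 2: z = 0.9164 + 0.0108i, |z|^2 = 0.8399
Iter 3: z = -0.7404 + 0.0148i, |z|^2 = 0.5484
Iter 4: z = -1.0321 + -0.0269i, |z|^2 = 1.0659
Iter 5: z = -0.5156 + 0.0505i, |z|^2 = 0.2684
Iter 6: z = -1.3167 + -0.0571i, |z|^2 = 1.7371
Iter 7: z = 0.1506 + 0.1454i, |z|^2 = 0.0438
Iter 8: z = -1.5785 + 0.0388i, |z|^2 = 2.4931
Iter 9: z = 0.9101 + -0.1274i, |z|^2 = 0.8445
Iter 10: z = -0.7680 + -0.2370i, |z|^2 = 0.6460
Iter 11: z = -1.0463 + 0.3590i, |z|^2 = 1.2236
Iter 12: z = -0.6141 + -0.7562i, |z|^2 = 0.9489
Iter 13: z = -1.7747 + 0.9238i, |z|^2 = 4.0028
Escaped at iteration 13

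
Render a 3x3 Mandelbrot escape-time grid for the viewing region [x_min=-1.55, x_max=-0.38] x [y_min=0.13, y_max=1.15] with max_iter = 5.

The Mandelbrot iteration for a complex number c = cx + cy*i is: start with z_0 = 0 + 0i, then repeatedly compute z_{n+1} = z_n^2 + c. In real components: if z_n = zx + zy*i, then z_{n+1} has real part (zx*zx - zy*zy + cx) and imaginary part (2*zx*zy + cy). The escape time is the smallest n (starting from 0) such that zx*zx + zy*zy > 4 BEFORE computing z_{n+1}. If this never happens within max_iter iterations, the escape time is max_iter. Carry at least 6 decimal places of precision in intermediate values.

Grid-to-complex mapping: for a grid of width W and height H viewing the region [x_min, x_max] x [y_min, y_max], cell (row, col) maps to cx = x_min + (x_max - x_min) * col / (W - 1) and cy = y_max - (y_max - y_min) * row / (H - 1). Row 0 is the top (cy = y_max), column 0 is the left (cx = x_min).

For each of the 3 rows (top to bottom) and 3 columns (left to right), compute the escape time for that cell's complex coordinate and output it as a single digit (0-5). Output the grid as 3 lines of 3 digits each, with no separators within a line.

(row=0, col=0): c = -1.5500 + 1.1500i → escape time 2
(row=0, col=1): c = -0.9650 + 1.1500i → escape time 3
(row=0, col=2): c = -0.3800 + 1.1500i → escape time 4
(row=1, col=0): c = -1.5500 + 0.6400i → escape time 3
(row=1, col=1): c = -0.9650 + 0.6400i → escape time 4
(row=1, col=2): c = -0.3800 + 0.6400i → escape time 5
(row=2, col=0): c = -1.5500 + 0.1300i → escape time 5
(row=2, col=1): c = -0.9650 + 0.1300i → escape time 5
(row=2, col=2): c = -0.3800 + 0.1300i → escape time 5

Answer: 234
345
555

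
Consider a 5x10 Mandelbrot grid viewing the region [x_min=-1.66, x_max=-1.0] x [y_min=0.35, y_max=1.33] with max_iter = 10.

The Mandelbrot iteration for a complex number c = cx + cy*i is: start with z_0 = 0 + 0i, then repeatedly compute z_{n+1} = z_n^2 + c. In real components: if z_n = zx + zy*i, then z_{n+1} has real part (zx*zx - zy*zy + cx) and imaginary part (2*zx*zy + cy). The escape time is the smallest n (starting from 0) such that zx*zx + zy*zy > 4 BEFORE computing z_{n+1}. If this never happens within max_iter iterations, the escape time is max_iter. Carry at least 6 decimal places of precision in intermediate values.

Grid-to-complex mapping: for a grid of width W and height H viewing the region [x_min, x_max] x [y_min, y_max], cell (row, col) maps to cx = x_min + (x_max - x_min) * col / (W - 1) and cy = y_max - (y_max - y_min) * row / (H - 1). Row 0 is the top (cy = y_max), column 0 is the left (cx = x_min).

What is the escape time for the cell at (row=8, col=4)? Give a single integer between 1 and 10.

z_0 = 0 + 0i, c = -1.0000 + 0.4589i
Iter 1: z = -1.0000 + 0.4589i, |z|^2 = 1.2106
Iter 2: z = -0.2106 + -0.4589i, |z|^2 = 0.2549
Iter 3: z = -1.1662 + 0.6522i, |z|^2 = 1.7854
Iter 4: z = -0.0652 + -1.0622i, |z|^2 = 1.1326
Iter 5: z = -2.1241 + 0.5974i, |z|^2 = 4.8687
Escaped at iteration 5

Answer: 5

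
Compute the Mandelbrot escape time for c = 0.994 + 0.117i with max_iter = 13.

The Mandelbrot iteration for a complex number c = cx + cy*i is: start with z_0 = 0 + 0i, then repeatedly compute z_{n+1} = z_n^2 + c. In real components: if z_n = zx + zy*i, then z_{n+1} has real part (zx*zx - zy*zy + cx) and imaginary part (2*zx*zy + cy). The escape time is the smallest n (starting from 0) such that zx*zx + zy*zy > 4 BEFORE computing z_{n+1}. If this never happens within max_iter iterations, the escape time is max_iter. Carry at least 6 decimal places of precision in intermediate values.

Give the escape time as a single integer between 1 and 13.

z_0 = 0 + 0i, c = 0.9940 + 0.1170i
Iter 1: z = 0.9940 + 0.1170i, |z|^2 = 1.0017
Iter 2: z = 1.9683 + 0.3496i, |z|^2 = 3.9966
Iter 3: z = 4.7462 + 1.4933i, |z|^2 = 24.7560
Escaped at iteration 3

Answer: 3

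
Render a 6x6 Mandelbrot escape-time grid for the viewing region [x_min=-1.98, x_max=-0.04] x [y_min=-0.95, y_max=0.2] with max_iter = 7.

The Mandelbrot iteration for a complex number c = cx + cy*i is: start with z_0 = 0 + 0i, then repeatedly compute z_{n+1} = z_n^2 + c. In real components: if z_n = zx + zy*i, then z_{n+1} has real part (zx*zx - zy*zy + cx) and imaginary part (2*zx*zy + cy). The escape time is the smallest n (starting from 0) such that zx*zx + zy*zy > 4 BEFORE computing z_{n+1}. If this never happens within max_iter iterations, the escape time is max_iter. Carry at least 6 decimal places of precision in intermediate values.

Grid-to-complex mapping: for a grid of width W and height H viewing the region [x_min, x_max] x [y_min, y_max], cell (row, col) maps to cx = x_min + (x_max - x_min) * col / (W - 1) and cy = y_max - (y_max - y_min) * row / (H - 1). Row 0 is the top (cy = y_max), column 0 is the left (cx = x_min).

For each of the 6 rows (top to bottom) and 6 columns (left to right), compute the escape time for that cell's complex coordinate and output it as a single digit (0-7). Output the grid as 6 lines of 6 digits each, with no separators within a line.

(row=0, col=0): c = -1.9800 + 0.2000i → escape time 3
(row=0, col=1): c = -1.5920 + 0.2000i → escape time 5
(row=0, col=2): c = -1.2040 + 0.2000i → escape time 7
(row=0, col=3): c = -0.8160 + 0.2000i → escape time 7
(row=0, col=4): c = -0.4280 + 0.2000i → escape time 7
(row=0, col=5): c = -0.0400 + 0.2000i → escape time 7
(row=1, col=0): c = -1.9800 + -0.0300i → escape time 5
(row=1, col=1): c = -1.5920 + -0.0300i → escape time 7
(row=1, col=2): c = -1.2040 + -0.0300i → escape time 7
(row=1, col=3): c = -0.8160 + -0.0300i → escape time 7
(row=1, col=4): c = -0.4280 + -0.0300i → escape time 7
(row=1, col=5): c = -0.0400 + -0.0300i → escape time 7
(row=2, col=0): c = -1.9800 + -0.2600i → escape time 2
(row=2, col=1): c = -1.5920 + -0.2600i → escape time 4
(row=2, col=2): c = -1.2040 + -0.2600i → escape time 7
(row=2, col=3): c = -0.8160 + -0.2600i → escape time 7
(row=2, col=4): c = -0.4280 + -0.2600i → escape time 7
(row=2, col=5): c = -0.0400 + -0.2600i → escape time 7
(row=3, col=0): c = -1.9800 + -0.4900i → escape time 1
(row=3, col=1): c = -1.5920 + -0.4900i → escape time 3
(row=3, col=2): c = -1.2040 + -0.4900i → escape time 5
(row=3, col=3): c = -0.8160 + -0.4900i → escape time 6
(row=3, col=4): c = -0.4280 + -0.4900i → escape time 7
(row=3, col=5): c = -0.0400 + -0.4900i → escape time 7
(row=4, col=0): c = -1.9800 + -0.7200i → escape time 1
(row=4, col=1): c = -1.5920 + -0.7200i → escape time 3
(row=4, col=2): c = -1.2040 + -0.7200i → escape time 3
(row=4, col=3): c = -0.8160 + -0.7200i → escape time 4
(row=4, col=4): c = -0.4280 + -0.7200i → escape time 7
(row=4, col=5): c = -0.0400 + -0.7200i → escape time 7
(row=5, col=0): c = -1.9800 + -0.9500i → escape time 1
(row=5, col=1): c = -1.5920 + -0.9500i → escape time 2
(row=5, col=2): c = -1.2040 + -0.9500i → escape time 3
(row=5, col=3): c = -0.8160 + -0.9500i → escape time 3
(row=5, col=4): c = -0.4280 + -0.9500i → escape time 4
(row=5, col=5): c = -0.0400 + -0.9500i → escape time 7

Answer: 357777
577777
247777
135677
133477
123347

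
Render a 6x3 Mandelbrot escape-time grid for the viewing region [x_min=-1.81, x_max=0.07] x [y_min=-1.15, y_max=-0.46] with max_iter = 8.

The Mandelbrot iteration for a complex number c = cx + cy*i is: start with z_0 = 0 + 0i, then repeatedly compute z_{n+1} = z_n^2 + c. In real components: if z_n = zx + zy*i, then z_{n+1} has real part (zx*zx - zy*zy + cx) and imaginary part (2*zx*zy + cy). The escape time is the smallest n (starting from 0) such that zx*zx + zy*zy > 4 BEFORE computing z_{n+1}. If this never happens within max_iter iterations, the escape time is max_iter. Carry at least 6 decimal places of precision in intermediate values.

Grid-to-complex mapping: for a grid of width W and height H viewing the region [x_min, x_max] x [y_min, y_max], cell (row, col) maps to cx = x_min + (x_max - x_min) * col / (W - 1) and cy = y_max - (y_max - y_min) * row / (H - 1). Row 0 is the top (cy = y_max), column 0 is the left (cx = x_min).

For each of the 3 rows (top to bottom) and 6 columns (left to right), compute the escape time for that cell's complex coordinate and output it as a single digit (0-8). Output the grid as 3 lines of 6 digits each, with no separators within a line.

Answer: 335888
233487
123343

Derivation:
(row=0, col=0): c = -1.8100 + -0.4600i → escape time 3
(row=0, col=1): c = -1.4340 + -0.4600i → escape time 3
(row=0, col=2): c = -1.0580 + -0.4600i → escape time 5
(row=0, col=3): c = -0.6820 + -0.4600i → escape time 8
(row=0, col=4): c = -0.3060 + -0.4600i → escape time 8
(row=0, col=5): c = 0.0700 + -0.4600i → escape time 8
(row=1, col=0): c = -1.8100 + -0.8050i → escape time 2
(row=1, col=1): c = -1.4340 + -0.8050i → escape time 3
(row=1, col=2): c = -1.0580 + -0.8050i → escape time 3
(row=1, col=3): c = -0.6820 + -0.8050i → escape time 4
(row=1, col=4): c = -0.3060 + -0.8050i → escape time 8
(row=1, col=5): c = 0.0700 + -0.8050i → escape time 7
(row=2, col=0): c = -1.8100 + -1.1500i → escape time 1
(row=2, col=1): c = -1.4340 + -1.1500i → escape time 2
(row=2, col=2): c = -1.0580 + -1.1500i → escape time 3
(row=2, col=3): c = -0.6820 + -1.1500i → escape time 3
(row=2, col=4): c = -0.3060 + -1.1500i → escape time 4
(row=2, col=5): c = 0.0700 + -1.1500i → escape time 3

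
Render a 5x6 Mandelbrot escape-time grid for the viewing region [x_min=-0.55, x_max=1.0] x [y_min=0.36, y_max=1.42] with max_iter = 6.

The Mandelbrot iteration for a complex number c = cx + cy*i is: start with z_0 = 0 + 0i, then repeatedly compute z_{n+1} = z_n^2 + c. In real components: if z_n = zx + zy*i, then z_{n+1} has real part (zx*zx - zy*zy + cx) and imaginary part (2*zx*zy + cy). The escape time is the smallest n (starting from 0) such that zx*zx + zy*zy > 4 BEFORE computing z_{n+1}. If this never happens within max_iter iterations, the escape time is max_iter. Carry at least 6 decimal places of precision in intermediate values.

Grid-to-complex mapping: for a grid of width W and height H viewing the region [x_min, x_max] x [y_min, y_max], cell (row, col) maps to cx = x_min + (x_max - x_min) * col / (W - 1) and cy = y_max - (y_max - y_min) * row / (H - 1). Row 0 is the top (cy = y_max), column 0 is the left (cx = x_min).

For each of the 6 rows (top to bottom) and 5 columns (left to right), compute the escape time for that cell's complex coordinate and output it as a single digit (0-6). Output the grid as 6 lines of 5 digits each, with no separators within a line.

(row=0, col=0): c = -0.5500 + 1.4200i → escape time 2
(row=0, col=1): c = -0.1625 + 1.4200i → escape time 2
(row=0, col=2): c = 0.2250 + 1.4200i → escape time 2
(row=0, col=3): c = 0.6125 + 1.4200i → escape time 2
(row=0, col=4): c = 1.0000 + 1.4200i → escape time 2
(row=1, col=0): c = -0.5500 + 1.2080i → escape time 3
(row=1, col=1): c = -0.1625 + 1.2080i → escape time 3
(row=1, col=2): c = 0.2250 + 1.2080i → escape time 2
(row=1, col=3): c = 0.6125 + 1.2080i → escape time 2
(row=1, col=4): c = 1.0000 + 1.2080i → escape time 2
(row=2, col=0): c = -0.5500 + 0.9960i → escape time 4
(row=2, col=1): c = -0.1625 + 0.9960i → escape time 6
(row=2, col=2): c = 0.2250 + 0.9960i → escape time 4
(row=2, col=3): c = 0.6125 + 0.9960i → escape time 2
(row=2, col=4): c = 1.0000 + 0.9960i → escape time 2
(row=3, col=0): c = -0.5500 + 0.7840i → escape time 5
(row=3, col=1): c = -0.1625 + 0.7840i → escape time 6
(row=3, col=2): c = 0.2250 + 0.7840i → escape time 5
(row=3, col=3): c = 0.6125 + 0.7840i → escape time 3
(row=3, col=4): c = 1.0000 + 0.7840i → escape time 2
(row=4, col=0): c = -0.5500 + 0.5720i → escape time 6
(row=4, col=1): c = -0.1625 + 0.5720i → escape time 6
(row=4, col=2): c = 0.2250 + 0.5720i → escape time 6
(row=4, col=3): c = 0.6125 + 0.5720i → escape time 3
(row=4, col=4): c = 1.0000 + 0.5720i → escape time 2
(row=5, col=0): c = -0.5500 + 0.3600i → escape time 6
(row=5, col=1): c = -0.1625 + 0.3600i → escape time 6
(row=5, col=2): c = 0.2250 + 0.3600i → escape time 6
(row=5, col=3): c = 0.6125 + 0.3600i → escape time 4
(row=5, col=4): c = 1.0000 + 0.3600i → escape time 2

Answer: 22222
33222
46422
56532
66632
66642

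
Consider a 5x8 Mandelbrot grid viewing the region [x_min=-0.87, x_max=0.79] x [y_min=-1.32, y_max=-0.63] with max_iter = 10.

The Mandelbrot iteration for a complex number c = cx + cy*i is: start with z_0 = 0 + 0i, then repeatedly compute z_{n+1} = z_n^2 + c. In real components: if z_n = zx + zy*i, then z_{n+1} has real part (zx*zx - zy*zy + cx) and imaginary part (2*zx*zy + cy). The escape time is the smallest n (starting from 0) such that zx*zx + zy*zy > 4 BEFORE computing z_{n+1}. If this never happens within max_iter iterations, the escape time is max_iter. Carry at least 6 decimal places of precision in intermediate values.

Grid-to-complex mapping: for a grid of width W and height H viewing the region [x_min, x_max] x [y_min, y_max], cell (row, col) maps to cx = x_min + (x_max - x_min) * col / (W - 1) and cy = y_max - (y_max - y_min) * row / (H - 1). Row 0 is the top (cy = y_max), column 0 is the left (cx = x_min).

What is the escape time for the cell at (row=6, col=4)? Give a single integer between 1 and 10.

Answer: 2

Derivation:
z_0 = 0 + 0i, c = 0.7900 + -1.2214i
Iter 1: z = 0.7900 + -1.2214i, |z|^2 = 2.1160
Iter 2: z = -0.0778 + -3.1513i, |z|^2 = 9.9367
Escaped at iteration 2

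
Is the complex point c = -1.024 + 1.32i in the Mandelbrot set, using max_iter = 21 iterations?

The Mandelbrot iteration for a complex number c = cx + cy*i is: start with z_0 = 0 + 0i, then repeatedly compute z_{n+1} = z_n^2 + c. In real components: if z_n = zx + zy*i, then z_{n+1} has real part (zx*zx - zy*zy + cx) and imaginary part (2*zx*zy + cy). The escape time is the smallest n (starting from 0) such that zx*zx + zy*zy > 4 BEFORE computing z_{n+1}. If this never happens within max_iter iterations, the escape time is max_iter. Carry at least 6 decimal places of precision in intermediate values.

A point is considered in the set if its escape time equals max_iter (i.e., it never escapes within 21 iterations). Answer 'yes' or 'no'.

Answer: no

Derivation:
z_0 = 0 + 0i, c = -1.0240 + 1.3200i
Iter 1: z = -1.0240 + 1.3200i, |z|^2 = 2.7910
Iter 2: z = -1.7178 + -1.3834i, |z|^2 = 4.8646
Escaped at iteration 2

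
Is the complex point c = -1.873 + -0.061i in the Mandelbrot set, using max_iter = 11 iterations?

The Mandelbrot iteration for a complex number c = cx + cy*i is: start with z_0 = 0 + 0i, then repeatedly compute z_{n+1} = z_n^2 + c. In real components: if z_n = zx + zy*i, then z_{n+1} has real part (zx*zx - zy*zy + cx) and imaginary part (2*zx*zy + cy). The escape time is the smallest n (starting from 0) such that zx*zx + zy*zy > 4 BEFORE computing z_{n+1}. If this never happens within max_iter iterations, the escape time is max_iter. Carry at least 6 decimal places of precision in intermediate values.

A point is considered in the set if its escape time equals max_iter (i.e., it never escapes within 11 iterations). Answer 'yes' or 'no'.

z_0 = 0 + 0i, c = -1.8730 + -0.0610i
Iter 1: z = -1.8730 + -0.0610i, |z|^2 = 3.5118
Iter 2: z = 1.6314 + 0.1675i, |z|^2 = 2.6896
Iter 3: z = 0.7604 + 0.4855i, |z|^2 = 0.8140
Iter 4: z = -1.5305 + 0.6774i, |z|^2 = 2.8013
Iter 5: z = 0.0105 + -2.1346i, |z|^2 = 4.5568
Escaped at iteration 5

Answer: no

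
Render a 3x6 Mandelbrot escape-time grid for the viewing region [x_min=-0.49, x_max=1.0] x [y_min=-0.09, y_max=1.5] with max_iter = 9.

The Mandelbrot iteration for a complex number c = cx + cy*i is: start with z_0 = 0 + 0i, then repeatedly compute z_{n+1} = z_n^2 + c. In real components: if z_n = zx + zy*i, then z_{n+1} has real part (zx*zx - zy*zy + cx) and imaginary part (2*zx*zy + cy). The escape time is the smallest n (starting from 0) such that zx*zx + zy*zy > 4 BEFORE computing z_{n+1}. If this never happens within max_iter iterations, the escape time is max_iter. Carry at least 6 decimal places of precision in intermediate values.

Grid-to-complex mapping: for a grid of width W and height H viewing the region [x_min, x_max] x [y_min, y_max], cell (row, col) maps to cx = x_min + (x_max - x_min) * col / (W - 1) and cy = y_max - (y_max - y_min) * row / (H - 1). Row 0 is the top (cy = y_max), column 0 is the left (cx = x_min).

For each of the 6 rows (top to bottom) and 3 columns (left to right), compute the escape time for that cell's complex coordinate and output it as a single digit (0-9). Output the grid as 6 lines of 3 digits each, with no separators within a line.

(row=0, col=0): c = -0.4900 + 1.5000i → escape time 2
(row=0, col=1): c = 0.2550 + 1.5000i → escape time 2
(row=0, col=2): c = 1.0000 + 1.5000i → escape time 2
(row=1, col=0): c = -0.4900 + 1.1820i → escape time 3
(row=1, col=1): c = 0.2550 + 1.1820i → escape time 2
(row=1, col=2): c = 1.0000 + 1.1820i → escape time 2
(row=2, col=0): c = -0.4900 + 0.8640i → escape time 5
(row=2, col=1): c = 0.2550 + 0.8640i → escape time 4
(row=2, col=2): c = 1.0000 + 0.8640i → escape time 2
(row=3, col=0): c = -0.4900 + 0.5460i → escape time 9
(row=3, col=1): c = 0.2550 + 0.5460i → escape time 9
(row=3, col=2): c = 1.0000 + 0.5460i → escape time 2
(row=4, col=0): c = -0.4900 + 0.2280i → escape time 9
(row=4, col=1): c = 0.2550 + 0.2280i → escape time 9
(row=4, col=2): c = 1.0000 + 0.2280i → escape time 2
(row=5, col=0): c = -0.4900 + -0.0900i → escape time 9
(row=5, col=1): c = 0.2550 + -0.0900i → escape time 9
(row=5, col=2): c = 1.0000 + -0.0900i → escape time 2

Answer: 222
322
542
992
992
992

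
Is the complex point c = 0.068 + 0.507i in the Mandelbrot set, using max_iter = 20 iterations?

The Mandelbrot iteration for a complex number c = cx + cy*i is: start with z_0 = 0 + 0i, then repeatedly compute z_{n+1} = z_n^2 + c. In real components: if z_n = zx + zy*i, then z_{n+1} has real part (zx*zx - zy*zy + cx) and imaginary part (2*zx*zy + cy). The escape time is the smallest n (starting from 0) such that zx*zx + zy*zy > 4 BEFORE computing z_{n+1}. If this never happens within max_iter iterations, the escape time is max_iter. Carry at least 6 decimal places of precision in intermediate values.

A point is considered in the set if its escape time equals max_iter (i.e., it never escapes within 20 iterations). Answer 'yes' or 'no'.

z_0 = 0 + 0i, c = 0.0680 + 0.5070i
Iter 1: z = 0.0680 + 0.5070i, |z|^2 = 0.2617
Iter 2: z = -0.1844 + 0.5760i, |z|^2 = 0.3657
Iter 3: z = -0.2297 + 0.2946i, |z|^2 = 0.1395
Iter 4: z = 0.0340 + 0.3717i, |z|^2 = 0.1393
Iter 5: z = -0.0690 + 0.5323i, |z|^2 = 0.2881
Iter 6: z = -0.2106 + 0.4336i, |z|^2 = 0.2323
Iter 7: z = -0.0756 + 0.3244i, |z|^2 = 0.1110
Iter 8: z = -0.0315 + 0.4579i, |z|^2 = 0.2107
Iter 9: z = -0.1407 + 0.4781i, |z|^2 = 0.2484
Iter 10: z = -0.1408 + 0.3725i, |z|^2 = 0.1586
Iter 11: z = -0.0509 + 0.4021i, |z|^2 = 0.1643
Iter 12: z = -0.0911 + 0.4661i, |z|^2 = 0.2255
Iter 13: z = -0.1409 + 0.4221i, |z|^2 = 0.1980
Iter 14: z = -0.0903 + 0.3880i, |z|^2 = 0.1587
Iter 15: z = -0.0744 + 0.4369i, |z|^2 = 0.1964
Iter 16: z = -0.1174 + 0.4420i, |z|^2 = 0.2091
Iter 17: z = -0.1136 + 0.4033i, |z|^2 = 0.1755
Iter 18: z = -0.0817 + 0.4154i, |z|^2 = 0.1792
Iter 19: z = -0.0979 + 0.4391i, |z|^2 = 0.2024
Did not escape in 20 iterations → in set

Answer: yes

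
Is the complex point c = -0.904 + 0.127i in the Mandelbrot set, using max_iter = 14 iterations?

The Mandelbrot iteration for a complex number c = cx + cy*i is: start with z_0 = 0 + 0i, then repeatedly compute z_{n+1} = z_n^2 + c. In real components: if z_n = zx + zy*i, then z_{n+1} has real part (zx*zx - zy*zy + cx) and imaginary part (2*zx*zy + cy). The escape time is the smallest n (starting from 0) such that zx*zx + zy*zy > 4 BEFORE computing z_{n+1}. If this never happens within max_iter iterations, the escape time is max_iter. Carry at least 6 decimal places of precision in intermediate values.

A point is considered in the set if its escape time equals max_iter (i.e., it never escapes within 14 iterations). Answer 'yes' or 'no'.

z_0 = 0 + 0i, c = -0.9040 + 0.1270i
Iter 1: z = -0.9040 + 0.1270i, |z|^2 = 0.8333
Iter 2: z = -0.1029 + -0.1026i, |z|^2 = 0.0211
Iter 3: z = -0.9039 + 0.1481i, |z|^2 = 0.8390
Iter 4: z = -0.1088 + -0.1408i, |z|^2 = 0.0317
Iter 5: z = -0.9120 + 0.1576i, |z|^2 = 0.8566
Iter 6: z = -0.0972 + -0.1605i, |z|^2 = 0.0352
Iter 7: z = -0.9203 + 0.1582i, |z|^2 = 0.8720
Iter 8: z = -0.0820 + -0.1642i, |z|^2 = 0.0337
Iter 9: z = -0.9242 + 0.1539i, |z|^2 = 0.8779
Iter 10: z = -0.0735 + -0.1575i, |z|^2 = 0.0302
Iter 11: z = -0.9234 + 0.1502i, |z|^2 = 0.8752
Iter 12: z = -0.0739 + -0.1503i, |z|^2 = 0.0280
Iter 13: z = -0.9211 + 0.1492i, |z|^2 = 0.8708
Did not escape in 14 iterations → in set

Answer: yes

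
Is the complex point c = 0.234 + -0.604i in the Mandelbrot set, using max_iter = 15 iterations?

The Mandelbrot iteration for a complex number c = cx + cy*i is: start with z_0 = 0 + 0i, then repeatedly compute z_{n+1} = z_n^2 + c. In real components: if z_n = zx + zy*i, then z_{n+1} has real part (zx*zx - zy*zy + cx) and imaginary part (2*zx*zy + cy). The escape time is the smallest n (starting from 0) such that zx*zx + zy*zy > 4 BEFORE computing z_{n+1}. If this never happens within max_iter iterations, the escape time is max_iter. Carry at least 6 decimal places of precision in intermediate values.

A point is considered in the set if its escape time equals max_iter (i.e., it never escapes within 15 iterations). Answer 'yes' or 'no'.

z_0 = 0 + 0i, c = 0.2340 + -0.6040i
Iter 1: z = 0.2340 + -0.6040i, |z|^2 = 0.4196
Iter 2: z = -0.0761 + -0.8867i, |z|^2 = 0.7920
Iter 3: z = -0.5464 + -0.4691i, |z|^2 = 0.5186
Iter 4: z = 0.3125 + -0.0913i, |z|^2 = 0.1060
Iter 5: z = 0.3233 + -0.6611i, |z|^2 = 0.5416
Iter 6: z = -0.0985 + -1.0315i, |z|^2 = 1.0736
Iter 7: z = -0.8202 + -0.4008i, |z|^2 = 0.8334
Iter 8: z = 0.7461 + 0.0534i, |z|^2 = 0.5595
Iter 9: z = 0.7878 + -0.5243i, |z|^2 = 0.8955
Iter 10: z = 0.5798 + -1.4301i, |z|^2 = 2.3813
Iter 11: z = -1.4748 + -2.2624i, |z|^2 = 7.2936
Escaped at iteration 11

Answer: no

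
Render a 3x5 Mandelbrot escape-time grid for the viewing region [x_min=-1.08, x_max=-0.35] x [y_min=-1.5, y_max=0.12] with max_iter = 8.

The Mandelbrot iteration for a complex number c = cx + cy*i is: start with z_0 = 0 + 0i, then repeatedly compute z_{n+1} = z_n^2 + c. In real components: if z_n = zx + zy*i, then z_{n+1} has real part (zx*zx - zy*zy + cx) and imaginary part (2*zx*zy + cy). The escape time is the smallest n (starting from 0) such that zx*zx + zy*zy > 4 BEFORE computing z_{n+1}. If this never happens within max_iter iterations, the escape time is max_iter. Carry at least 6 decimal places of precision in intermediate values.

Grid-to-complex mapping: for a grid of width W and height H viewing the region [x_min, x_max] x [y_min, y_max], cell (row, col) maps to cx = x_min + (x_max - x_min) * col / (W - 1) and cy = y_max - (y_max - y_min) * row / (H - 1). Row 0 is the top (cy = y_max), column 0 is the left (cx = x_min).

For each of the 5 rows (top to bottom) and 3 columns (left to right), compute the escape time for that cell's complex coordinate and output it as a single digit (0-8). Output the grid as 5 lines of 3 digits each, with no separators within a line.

Answer: 888
888
358
334
222

Derivation:
(row=0, col=0): c = -1.0800 + 0.1200i → escape time 8
(row=0, col=1): c = -0.7150 + 0.1200i → escape time 8
(row=0, col=2): c = -0.3500 + 0.1200i → escape time 8
(row=1, col=0): c = -1.0800 + -0.2850i → escape time 8
(row=1, col=1): c = -0.7150 + -0.2850i → escape time 8
(row=1, col=2): c = -0.3500 + -0.2850i → escape time 8
(row=2, col=0): c = -1.0800 + -0.6900i → escape time 3
(row=2, col=1): c = -0.7150 + -0.6900i → escape time 5
(row=2, col=2): c = -0.3500 + -0.6900i → escape time 8
(row=3, col=0): c = -1.0800 + -1.0950i → escape time 3
(row=3, col=1): c = -0.7150 + -1.0950i → escape time 3
(row=3, col=2): c = -0.3500 + -1.0950i → escape time 4
(row=4, col=0): c = -1.0800 + -1.5000i → escape time 2
(row=4, col=1): c = -0.7150 + -1.5000i → escape time 2
(row=4, col=2): c = -0.3500 + -1.5000i → escape time 2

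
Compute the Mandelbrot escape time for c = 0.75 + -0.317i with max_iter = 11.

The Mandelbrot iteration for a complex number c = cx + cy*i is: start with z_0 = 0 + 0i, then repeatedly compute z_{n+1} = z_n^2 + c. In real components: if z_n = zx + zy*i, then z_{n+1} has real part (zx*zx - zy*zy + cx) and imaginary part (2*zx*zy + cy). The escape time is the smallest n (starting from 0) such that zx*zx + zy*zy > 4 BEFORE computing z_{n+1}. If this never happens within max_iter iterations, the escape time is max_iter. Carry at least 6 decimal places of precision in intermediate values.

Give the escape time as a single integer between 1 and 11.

z_0 = 0 + 0i, c = 0.7500 + -0.3170i
Iter 1: z = 0.7500 + -0.3170i, |z|^2 = 0.6630
Iter 2: z = 1.2120 + -0.7925i, |z|^2 = 2.0970
Iter 3: z = 1.5909 + -2.2380i, |z|^2 = 7.5398
Escaped at iteration 3

Answer: 3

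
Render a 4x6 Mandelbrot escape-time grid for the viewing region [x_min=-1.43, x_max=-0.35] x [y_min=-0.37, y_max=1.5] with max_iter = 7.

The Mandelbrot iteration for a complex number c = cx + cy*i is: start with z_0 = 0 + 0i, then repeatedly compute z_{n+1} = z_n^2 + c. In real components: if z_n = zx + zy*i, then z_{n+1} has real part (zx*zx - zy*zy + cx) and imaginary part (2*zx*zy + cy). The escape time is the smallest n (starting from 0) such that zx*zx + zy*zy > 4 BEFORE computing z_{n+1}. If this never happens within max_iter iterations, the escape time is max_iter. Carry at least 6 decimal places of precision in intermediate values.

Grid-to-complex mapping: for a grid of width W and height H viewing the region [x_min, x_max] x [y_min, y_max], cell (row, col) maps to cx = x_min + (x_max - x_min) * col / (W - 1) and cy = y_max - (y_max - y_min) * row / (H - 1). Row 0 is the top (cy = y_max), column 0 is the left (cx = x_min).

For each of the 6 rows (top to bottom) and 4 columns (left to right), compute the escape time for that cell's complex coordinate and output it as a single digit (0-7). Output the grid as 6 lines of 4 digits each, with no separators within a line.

Answer: 1222
2334
3347
5777
7777
5777

Derivation:
(row=0, col=0): c = -1.4300 + 1.5000i → escape time 1
(row=0, col=1): c = -1.0700 + 1.5000i → escape time 2
(row=0, col=2): c = -0.7100 + 1.5000i → escape time 2
(row=0, col=3): c = -0.3500 + 1.5000i → escape time 2
(row=1, col=0): c = -1.4300 + 1.1260i → escape time 2
(row=1, col=1): c = -1.0700 + 1.1260i → escape time 3
(row=1, col=2): c = -0.7100 + 1.1260i → escape time 3
(row=1, col=3): c = -0.3500 + 1.1260i → escape time 4
(row=2, col=0): c = -1.4300 + 0.7520i → escape time 3
(row=2, col=1): c = -1.0700 + 0.7520i → escape time 3
(row=2, col=2): c = -0.7100 + 0.7520i → escape time 4
(row=2, col=3): c = -0.3500 + 0.7520i → escape time 7
(row=3, col=0): c = -1.4300 + 0.3780i → escape time 5
(row=3, col=1): c = -1.0700 + 0.3780i → escape time 7
(row=3, col=2): c = -0.7100 + 0.3780i → escape time 7
(row=3, col=3): c = -0.3500 + 0.3780i → escape time 7
(row=4, col=0): c = -1.4300 + 0.0040i → escape time 7
(row=4, col=1): c = -1.0700 + 0.0040i → escape time 7
(row=4, col=2): c = -0.7100 + 0.0040i → escape time 7
(row=4, col=3): c = -0.3500 + 0.0040i → escape time 7
(row=5, col=0): c = -1.4300 + -0.3700i → escape time 5
(row=5, col=1): c = -1.0700 + -0.3700i → escape time 7
(row=5, col=2): c = -0.7100 + -0.3700i → escape time 7
(row=5, col=3): c = -0.3500 + -0.3700i → escape time 7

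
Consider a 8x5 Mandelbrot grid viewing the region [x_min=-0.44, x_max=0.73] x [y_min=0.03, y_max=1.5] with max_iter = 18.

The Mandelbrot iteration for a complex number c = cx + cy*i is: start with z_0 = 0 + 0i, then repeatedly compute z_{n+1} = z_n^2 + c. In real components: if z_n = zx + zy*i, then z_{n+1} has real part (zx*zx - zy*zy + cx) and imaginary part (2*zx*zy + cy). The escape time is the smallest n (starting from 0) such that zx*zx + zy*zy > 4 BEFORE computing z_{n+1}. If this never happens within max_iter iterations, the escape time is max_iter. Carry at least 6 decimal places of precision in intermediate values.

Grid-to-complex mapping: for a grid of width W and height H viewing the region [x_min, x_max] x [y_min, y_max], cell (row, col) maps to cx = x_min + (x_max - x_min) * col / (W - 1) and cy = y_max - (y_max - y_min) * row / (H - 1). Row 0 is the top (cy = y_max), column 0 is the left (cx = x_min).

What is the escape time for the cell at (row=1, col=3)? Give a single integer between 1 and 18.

z_0 = 0 + 0i, c = 0.0614 + 1.1325i
Iter 1: z = 0.0614 + 1.1325i, |z|^2 = 1.2863
Iter 2: z = -1.2174 + 1.2716i, |z|^2 = 3.0990
Iter 3: z = -0.0737 + -1.9636i, |z|^2 = 3.8610
Iter 4: z = -3.7887 + 1.4218i, |z|^2 = 16.3760
Escaped at iteration 4

Answer: 4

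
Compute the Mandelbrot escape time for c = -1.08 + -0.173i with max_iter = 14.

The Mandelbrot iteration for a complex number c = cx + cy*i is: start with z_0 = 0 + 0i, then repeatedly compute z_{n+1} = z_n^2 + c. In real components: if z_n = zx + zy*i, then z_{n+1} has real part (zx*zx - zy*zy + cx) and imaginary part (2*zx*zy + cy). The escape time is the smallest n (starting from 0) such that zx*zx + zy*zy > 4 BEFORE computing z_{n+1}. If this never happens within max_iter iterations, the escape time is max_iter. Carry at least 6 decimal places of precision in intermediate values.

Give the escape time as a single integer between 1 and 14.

Answer: 14

Derivation:
z_0 = 0 + 0i, c = -1.0800 + -0.1730i
Iter 1: z = -1.0800 + -0.1730i, |z|^2 = 1.1963
Iter 2: z = 0.0565 + 0.2007i, |z|^2 = 0.0435
Iter 3: z = -1.1171 + -0.1503i, |z|^2 = 1.2705
Iter 4: z = 0.1453 + 0.1629i, |z|^2 = 0.0476
Iter 5: z = -1.0854 + -0.1257i, |z|^2 = 1.1939
Iter 6: z = 0.0823 + 0.0998i, |z|^2 = 0.0167
Iter 7: z = -1.0832 + -0.1566i, |z|^2 = 1.1978
Iter 8: z = 0.0688 + 0.1662i, |z|^2 = 0.0323
Iter 9: z = -1.1029 + -0.1501i, |z|^2 = 1.2389
Iter 10: z = 0.1138 + 0.1582i, |z|^2 = 0.0380
Iter 11: z = -1.0921 + -0.1370i, |z|^2 = 1.2114
Iter 12: z = 0.0938 + 0.1262i, |z|^2 = 0.0247
Iter 13: z = -1.0871 + -0.1493i, |z|^2 = 1.2041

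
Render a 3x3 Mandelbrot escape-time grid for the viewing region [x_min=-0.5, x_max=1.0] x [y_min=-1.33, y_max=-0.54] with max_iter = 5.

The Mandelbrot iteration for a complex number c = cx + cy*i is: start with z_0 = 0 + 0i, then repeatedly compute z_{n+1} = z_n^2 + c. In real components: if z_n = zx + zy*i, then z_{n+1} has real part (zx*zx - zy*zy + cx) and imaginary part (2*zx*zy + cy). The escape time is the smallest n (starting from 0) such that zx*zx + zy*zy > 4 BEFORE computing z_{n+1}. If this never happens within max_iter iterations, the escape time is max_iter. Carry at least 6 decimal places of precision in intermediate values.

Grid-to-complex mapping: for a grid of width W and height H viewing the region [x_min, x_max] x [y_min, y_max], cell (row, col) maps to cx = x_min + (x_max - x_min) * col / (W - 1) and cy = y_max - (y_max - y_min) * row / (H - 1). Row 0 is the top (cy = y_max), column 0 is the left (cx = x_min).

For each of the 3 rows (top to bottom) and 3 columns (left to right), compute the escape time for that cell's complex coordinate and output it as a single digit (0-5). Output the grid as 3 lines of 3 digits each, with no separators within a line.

(row=0, col=0): c = -0.5000 + -0.5400i → escape time 5
(row=0, col=1): c = 0.2500 + -0.5400i → escape time 5
(row=0, col=2): c = 1.0000 + -0.5400i → escape time 2
(row=1, col=0): c = -0.5000 + -0.9350i → escape time 4
(row=1, col=1): c = 0.2500 + -0.9350i → escape time 4
(row=1, col=2): c = 1.0000 + -0.9350i → escape time 2
(row=2, col=0): c = -0.5000 + -1.3300i → escape time 2
(row=2, col=1): c = 0.2500 + -1.3300i → escape time 2
(row=2, col=2): c = 1.0000 + -1.3300i → escape time 2

Answer: 552
442
222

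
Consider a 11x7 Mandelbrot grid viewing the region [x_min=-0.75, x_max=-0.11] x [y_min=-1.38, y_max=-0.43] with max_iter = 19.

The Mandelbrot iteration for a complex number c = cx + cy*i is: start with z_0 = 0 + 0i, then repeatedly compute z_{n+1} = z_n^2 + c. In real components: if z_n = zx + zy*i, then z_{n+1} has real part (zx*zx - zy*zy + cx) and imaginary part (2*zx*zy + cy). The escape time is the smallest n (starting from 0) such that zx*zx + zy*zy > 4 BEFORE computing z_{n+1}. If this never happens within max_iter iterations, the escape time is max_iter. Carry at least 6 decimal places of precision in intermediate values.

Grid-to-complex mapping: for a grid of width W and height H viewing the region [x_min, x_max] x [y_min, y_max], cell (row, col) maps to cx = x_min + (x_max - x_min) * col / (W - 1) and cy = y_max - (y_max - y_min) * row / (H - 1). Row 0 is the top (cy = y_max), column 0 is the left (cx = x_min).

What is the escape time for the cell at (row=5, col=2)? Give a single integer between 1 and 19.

Answer: 3

Derivation:
z_0 = 0 + 0i, c = -0.6220 + -1.2217i
Iter 1: z = -0.6220 + -1.2217i, |z|^2 = 1.8794
Iter 2: z = -1.7276 + 0.2981i, |z|^2 = 3.0734
Iter 3: z = 2.2737 + -2.2516i, |z|^2 = 10.2394
Escaped at iteration 3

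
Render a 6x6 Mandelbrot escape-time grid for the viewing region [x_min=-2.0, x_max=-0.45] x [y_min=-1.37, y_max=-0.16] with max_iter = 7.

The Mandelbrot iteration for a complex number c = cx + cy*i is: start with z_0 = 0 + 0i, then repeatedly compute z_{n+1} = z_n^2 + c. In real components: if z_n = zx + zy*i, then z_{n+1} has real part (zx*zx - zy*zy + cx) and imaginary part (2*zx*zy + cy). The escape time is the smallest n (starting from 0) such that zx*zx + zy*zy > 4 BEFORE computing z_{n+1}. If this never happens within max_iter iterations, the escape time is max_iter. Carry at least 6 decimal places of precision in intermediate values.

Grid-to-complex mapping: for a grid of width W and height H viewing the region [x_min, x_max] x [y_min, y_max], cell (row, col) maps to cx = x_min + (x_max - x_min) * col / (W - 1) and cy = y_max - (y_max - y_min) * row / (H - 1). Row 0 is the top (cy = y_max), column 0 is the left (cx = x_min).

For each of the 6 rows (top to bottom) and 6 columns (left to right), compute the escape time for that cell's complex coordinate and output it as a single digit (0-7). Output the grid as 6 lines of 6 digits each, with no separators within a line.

Answer: 147777
135777
133457
123345
112333
112222

Derivation:
(row=0, col=0): c = -2.0000 + -0.1600i → escape time 1
(row=0, col=1): c = -1.6900 + -0.1600i → escape time 4
(row=0, col=2): c = -1.3800 + -0.1600i → escape time 7
(row=0, col=3): c = -1.0700 + -0.1600i → escape time 7
(row=0, col=4): c = -0.7600 + -0.1600i → escape time 7
(row=0, col=5): c = -0.4500 + -0.1600i → escape time 7
(row=1, col=0): c = -2.0000 + -0.4020i → escape time 1
(row=1, col=1): c = -1.6900 + -0.4020i → escape time 3
(row=1, col=2): c = -1.3800 + -0.4020i → escape time 5
(row=1, col=3): c = -1.0700 + -0.4020i → escape time 7
(row=1, col=4): c = -0.7600 + -0.4020i → escape time 7
(row=1, col=5): c = -0.4500 + -0.4020i → escape time 7
(row=2, col=0): c = -2.0000 + -0.6440i → escape time 1
(row=2, col=1): c = -1.6900 + -0.6440i → escape time 3
(row=2, col=2): c = -1.3800 + -0.6440i → escape time 3
(row=2, col=3): c = -1.0700 + -0.6440i → escape time 4
(row=2, col=4): c = -0.7600 + -0.6440i → escape time 5
(row=2, col=5): c = -0.4500 + -0.6440i → escape time 7
(row=3, col=0): c = -2.0000 + -0.8860i → escape time 1
(row=3, col=1): c = -1.6900 + -0.8860i → escape time 2
(row=3, col=2): c = -1.3800 + -0.8860i → escape time 3
(row=3, col=3): c = -1.0700 + -0.8860i → escape time 3
(row=3, col=4): c = -0.7600 + -0.8860i → escape time 4
(row=3, col=5): c = -0.4500 + -0.8860i → escape time 5
(row=4, col=0): c = -2.0000 + -1.1280i → escape time 1
(row=4, col=1): c = -1.6900 + -1.1280i → escape time 1
(row=4, col=2): c = -1.3800 + -1.1280i → escape time 2
(row=4, col=3): c = -1.0700 + -1.1280i → escape time 3
(row=4, col=4): c = -0.7600 + -1.1280i → escape time 3
(row=4, col=5): c = -0.4500 + -1.1280i → escape time 3
(row=5, col=0): c = -2.0000 + -1.3700i → escape time 1
(row=5, col=1): c = -1.6900 + -1.3700i → escape time 1
(row=5, col=2): c = -1.3800 + -1.3700i → escape time 2
(row=5, col=3): c = -1.0700 + -1.3700i → escape time 2
(row=5, col=4): c = -0.7600 + -1.3700i → escape time 2
(row=5, col=5): c = -0.4500 + -1.3700i → escape time 2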